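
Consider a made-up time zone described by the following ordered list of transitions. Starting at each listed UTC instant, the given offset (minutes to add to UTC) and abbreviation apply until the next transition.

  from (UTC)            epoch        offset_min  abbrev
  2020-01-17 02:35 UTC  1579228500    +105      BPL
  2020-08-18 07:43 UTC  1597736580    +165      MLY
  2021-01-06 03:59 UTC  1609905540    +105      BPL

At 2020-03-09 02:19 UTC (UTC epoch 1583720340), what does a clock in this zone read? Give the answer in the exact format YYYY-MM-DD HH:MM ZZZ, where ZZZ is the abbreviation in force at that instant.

2020-03-09 04:04 BPL

Query: 2020-03-09 02:19 UTC
Rule 1/3 (BPL, +01:45): 2020-01-17 02:35 UTC ≤ query < 2020-08-18 07:43 UTC
2·60 + 19 + 105 = 244 min
244 = 0·1440 + 244; 244 = 4·60 + 4 → 04:04, same day
→ 2020-03-09 04:04 BPL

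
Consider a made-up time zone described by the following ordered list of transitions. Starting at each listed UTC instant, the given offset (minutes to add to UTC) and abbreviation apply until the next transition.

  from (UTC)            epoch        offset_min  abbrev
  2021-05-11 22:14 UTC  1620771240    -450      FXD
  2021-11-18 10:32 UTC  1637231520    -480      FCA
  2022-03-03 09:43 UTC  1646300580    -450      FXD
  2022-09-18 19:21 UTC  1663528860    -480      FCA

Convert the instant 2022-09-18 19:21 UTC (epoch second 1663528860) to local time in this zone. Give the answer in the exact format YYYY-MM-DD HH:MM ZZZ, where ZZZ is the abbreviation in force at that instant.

Query: 2022-09-18 19:21 UTC
Rule 4/4 (FCA, -08:00): 2022-09-18 19:21 UTC ≤ query < +∞
19·60 + 21 - 480 = 681 min
681 = 0·1440 + 681; 681 = 11·60 + 21 → 11:21, same day
→ 2022-09-18 11:21 FCA

2022-09-18 11:21 FCA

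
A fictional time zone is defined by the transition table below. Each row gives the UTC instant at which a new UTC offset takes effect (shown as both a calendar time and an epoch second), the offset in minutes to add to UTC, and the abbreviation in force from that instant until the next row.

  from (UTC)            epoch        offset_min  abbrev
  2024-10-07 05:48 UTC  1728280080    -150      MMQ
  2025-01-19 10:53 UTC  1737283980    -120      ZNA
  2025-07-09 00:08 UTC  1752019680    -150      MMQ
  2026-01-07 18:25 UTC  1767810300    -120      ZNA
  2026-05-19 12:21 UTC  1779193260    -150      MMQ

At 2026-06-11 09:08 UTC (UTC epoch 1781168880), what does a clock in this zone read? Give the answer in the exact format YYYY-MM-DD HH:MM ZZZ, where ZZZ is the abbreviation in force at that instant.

Query: 2026-06-11 09:08 UTC
Rule 5/5 (MMQ, -02:30): 2026-05-19 12:21 UTC ≤ query < +∞
9·60 + 8 - 150 = 398 min
398 = 0·1440 + 398; 398 = 6·60 + 38 → 06:38, same day
→ 2026-06-11 06:38 MMQ

2026-06-11 06:38 MMQ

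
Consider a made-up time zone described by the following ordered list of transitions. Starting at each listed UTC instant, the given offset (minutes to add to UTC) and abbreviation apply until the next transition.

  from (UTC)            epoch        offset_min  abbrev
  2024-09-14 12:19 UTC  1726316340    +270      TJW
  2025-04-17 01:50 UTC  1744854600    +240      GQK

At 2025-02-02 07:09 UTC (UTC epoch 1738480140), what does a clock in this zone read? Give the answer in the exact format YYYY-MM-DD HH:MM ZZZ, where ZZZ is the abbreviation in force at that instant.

Query: 2025-02-02 07:09 UTC
Rule 1/2 (TJW, +04:30): 2024-09-14 12:19 UTC ≤ query < 2025-04-17 01:50 UTC
7·60 + 9 + 270 = 699 min
699 = 0·1440 + 699; 699 = 11·60 + 39 → 11:39, same day
→ 2025-02-02 11:39 TJW

2025-02-02 11:39 TJW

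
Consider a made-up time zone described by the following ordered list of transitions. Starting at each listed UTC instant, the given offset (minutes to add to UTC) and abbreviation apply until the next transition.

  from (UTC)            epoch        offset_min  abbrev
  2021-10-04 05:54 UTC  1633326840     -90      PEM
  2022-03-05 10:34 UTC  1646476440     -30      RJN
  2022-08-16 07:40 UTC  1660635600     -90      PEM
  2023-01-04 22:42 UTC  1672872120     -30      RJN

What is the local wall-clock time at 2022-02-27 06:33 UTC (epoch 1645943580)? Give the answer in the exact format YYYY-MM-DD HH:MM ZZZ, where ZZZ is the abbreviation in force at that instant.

Query: 2022-02-27 06:33 UTC
Rule 1/4 (PEM, -01:30): 2021-10-04 05:54 UTC ≤ query < 2022-03-05 10:34 UTC
6·60 + 33 - 90 = 303 min
303 = 0·1440 + 303; 303 = 5·60 + 3 → 05:03, same day
→ 2022-02-27 05:03 PEM

2022-02-27 05:03 PEM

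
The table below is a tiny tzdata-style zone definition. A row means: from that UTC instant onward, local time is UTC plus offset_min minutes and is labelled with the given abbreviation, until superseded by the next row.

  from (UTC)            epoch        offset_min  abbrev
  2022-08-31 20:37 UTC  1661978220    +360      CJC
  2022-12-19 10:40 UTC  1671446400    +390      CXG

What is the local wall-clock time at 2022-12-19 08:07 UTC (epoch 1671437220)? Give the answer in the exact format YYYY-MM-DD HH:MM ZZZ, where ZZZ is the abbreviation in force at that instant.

2022-12-19 14:07 CJC

Query: 2022-12-19 08:07 UTC
Rule 1/2 (CJC, +06:00): 2022-08-31 20:37 UTC ≤ query < 2022-12-19 10:40 UTC
8·60 + 7 + 360 = 847 min
847 = 0·1440 + 847; 847 = 14·60 + 7 → 14:07, same day
→ 2022-12-19 14:07 CJC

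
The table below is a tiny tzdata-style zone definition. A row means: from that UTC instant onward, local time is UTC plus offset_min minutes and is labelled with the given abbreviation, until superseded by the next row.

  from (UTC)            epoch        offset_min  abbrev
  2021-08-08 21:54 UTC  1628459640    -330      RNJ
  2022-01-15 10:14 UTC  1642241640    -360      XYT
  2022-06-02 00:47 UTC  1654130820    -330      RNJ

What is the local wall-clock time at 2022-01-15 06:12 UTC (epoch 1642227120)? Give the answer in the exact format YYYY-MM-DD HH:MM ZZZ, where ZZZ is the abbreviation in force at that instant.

2022-01-15 00:42 RNJ

Query: 2022-01-15 06:12 UTC
Rule 1/3 (RNJ, -05:30): 2021-08-08 21:54 UTC ≤ query < 2022-01-15 10:14 UTC
6·60 + 12 - 330 = 42 min
42 = 0·1440 + 42; 42 = 0·60 + 42 → 00:42, same day
→ 2022-01-15 00:42 RNJ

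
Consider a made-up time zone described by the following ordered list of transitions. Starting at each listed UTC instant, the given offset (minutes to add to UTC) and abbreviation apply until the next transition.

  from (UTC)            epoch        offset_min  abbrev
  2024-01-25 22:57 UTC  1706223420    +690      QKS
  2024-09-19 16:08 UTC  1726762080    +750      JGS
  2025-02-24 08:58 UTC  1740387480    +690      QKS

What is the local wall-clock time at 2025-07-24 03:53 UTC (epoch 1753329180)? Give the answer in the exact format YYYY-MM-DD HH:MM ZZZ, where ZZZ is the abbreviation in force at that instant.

2025-07-24 15:23 QKS

Query: 2025-07-24 03:53 UTC
Rule 3/3 (QKS, +11:30): 2025-02-24 08:58 UTC ≤ query < +∞
3·60 + 53 + 690 = 923 min
923 = 0·1440 + 923; 923 = 15·60 + 23 → 15:23, same day
→ 2025-07-24 15:23 QKS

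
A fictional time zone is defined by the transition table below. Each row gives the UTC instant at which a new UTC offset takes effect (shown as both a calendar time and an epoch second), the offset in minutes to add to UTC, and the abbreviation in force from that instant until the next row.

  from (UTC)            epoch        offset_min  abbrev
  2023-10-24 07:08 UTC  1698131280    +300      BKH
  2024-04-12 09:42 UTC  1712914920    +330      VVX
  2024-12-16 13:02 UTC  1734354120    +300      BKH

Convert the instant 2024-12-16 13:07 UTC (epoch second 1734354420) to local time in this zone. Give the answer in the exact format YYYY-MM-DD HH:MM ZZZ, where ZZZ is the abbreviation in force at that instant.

2024-12-16 18:07 BKH

Query: 2024-12-16 13:07 UTC
Rule 3/3 (BKH, +05:00): 2024-12-16 13:02 UTC ≤ query < +∞
13·60 + 7 + 300 = 1087 min
1087 = 0·1440 + 1087; 1087 = 18·60 + 7 → 18:07, same day
→ 2024-12-16 18:07 BKH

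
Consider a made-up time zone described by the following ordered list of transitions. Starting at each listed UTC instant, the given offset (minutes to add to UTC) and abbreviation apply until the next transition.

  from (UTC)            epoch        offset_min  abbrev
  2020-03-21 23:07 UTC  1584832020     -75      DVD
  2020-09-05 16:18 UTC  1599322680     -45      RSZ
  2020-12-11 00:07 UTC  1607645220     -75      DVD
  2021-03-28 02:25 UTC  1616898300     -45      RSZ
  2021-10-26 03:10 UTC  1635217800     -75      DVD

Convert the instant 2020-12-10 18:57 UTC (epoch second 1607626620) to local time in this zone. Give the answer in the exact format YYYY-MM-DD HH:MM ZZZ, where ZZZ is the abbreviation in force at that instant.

2020-12-10 18:12 RSZ

Query: 2020-12-10 18:57 UTC
Rule 2/5 (RSZ, -00:45): 2020-09-05 16:18 UTC ≤ query < 2020-12-11 00:07 UTC
18·60 + 57 - 45 = 1092 min
1092 = 0·1440 + 1092; 1092 = 18·60 + 12 → 18:12, same day
→ 2020-12-10 18:12 RSZ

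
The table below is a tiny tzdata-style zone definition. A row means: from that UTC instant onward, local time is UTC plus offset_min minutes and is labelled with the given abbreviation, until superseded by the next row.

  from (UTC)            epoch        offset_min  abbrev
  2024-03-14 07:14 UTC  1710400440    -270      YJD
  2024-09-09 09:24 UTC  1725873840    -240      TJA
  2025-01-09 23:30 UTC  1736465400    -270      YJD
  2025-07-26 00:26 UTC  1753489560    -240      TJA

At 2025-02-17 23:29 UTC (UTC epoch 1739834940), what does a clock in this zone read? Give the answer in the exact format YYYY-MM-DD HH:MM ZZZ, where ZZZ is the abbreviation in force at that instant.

2025-02-17 18:59 YJD

Query: 2025-02-17 23:29 UTC
Rule 3/4 (YJD, -04:30): 2025-01-09 23:30 UTC ≤ query < 2025-07-26 00:26 UTC
23·60 + 29 - 270 = 1139 min
1139 = 0·1440 + 1139; 1139 = 18·60 + 59 → 18:59, same day
→ 2025-02-17 18:59 YJD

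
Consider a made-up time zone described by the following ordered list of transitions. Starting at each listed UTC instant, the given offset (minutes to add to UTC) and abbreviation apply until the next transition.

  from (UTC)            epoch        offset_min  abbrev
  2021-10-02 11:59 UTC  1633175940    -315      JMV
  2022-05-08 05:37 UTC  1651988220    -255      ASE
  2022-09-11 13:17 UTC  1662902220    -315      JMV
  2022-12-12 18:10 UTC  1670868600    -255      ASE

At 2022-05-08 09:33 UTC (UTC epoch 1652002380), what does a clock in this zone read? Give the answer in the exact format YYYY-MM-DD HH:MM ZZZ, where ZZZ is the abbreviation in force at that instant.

2022-05-08 05:18 ASE

Query: 2022-05-08 09:33 UTC
Rule 2/4 (ASE, -04:15): 2022-05-08 05:37 UTC ≤ query < 2022-09-11 13:17 UTC
9·60 + 33 - 255 = 318 min
318 = 0·1440 + 318; 318 = 5·60 + 18 → 05:18, same day
→ 2022-05-08 05:18 ASE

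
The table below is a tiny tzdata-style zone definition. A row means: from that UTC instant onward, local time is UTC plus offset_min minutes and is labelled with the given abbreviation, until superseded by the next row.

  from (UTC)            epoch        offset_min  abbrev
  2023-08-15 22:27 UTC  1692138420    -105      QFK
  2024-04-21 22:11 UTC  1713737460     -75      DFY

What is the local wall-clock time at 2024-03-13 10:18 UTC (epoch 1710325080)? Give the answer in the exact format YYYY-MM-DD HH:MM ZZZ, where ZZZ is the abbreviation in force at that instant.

Query: 2024-03-13 10:18 UTC
Rule 1/2 (QFK, -01:45): 2023-08-15 22:27 UTC ≤ query < 2024-04-21 22:11 UTC
10·60 + 18 - 105 = 513 min
513 = 0·1440 + 513; 513 = 8·60 + 33 → 08:33, same day
→ 2024-03-13 08:33 QFK

2024-03-13 08:33 QFK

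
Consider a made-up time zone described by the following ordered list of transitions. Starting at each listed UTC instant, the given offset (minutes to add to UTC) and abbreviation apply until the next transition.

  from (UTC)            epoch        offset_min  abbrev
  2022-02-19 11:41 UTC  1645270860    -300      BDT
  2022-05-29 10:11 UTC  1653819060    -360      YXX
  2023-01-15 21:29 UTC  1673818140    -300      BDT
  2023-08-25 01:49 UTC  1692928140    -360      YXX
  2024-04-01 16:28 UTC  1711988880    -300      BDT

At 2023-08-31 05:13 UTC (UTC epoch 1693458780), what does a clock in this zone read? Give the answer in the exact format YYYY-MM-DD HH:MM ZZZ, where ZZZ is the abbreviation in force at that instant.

2023-08-30 23:13 YXX

Query: 2023-08-31 05:13 UTC
Rule 4/5 (YXX, -06:00): 2023-08-25 01:49 UTC ≤ query < 2024-04-01 16:28 UTC
5·60 + 13 - 360 = -47 min
-47 = -1·1440 + 1393; 1393 = 23·60 + 13 → 23:13, 2023-08-31 - 1 day = 2023-08-30
→ 2023-08-30 23:13 YXX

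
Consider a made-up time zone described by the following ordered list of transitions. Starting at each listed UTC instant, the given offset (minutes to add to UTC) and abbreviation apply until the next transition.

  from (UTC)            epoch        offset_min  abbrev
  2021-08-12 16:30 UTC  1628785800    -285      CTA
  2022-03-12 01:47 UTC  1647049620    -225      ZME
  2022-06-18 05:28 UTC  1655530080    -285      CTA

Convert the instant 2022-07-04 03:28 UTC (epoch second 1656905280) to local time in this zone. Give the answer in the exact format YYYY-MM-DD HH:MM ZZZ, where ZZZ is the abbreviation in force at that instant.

2022-07-03 22:43 CTA

Query: 2022-07-04 03:28 UTC
Rule 3/3 (CTA, -04:45): 2022-06-18 05:28 UTC ≤ query < +∞
3·60 + 28 - 285 = -77 min
-77 = -1·1440 + 1363; 1363 = 22·60 + 43 → 22:43, 2022-07-04 - 1 day = 2022-07-03
→ 2022-07-03 22:43 CTA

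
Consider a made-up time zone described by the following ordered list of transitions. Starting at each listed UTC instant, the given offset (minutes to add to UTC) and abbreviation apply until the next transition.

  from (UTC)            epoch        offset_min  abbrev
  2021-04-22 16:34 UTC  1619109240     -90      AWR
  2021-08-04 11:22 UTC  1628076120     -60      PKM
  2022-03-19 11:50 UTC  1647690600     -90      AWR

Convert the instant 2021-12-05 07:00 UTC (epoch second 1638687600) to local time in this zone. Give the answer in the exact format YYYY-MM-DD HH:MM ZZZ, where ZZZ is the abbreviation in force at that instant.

Query: 2021-12-05 07:00 UTC
Rule 2/3 (PKM, -01:00): 2021-08-04 11:22 UTC ≤ query < 2022-03-19 11:50 UTC
7·60 + 0 - 60 = 360 min
360 = 0·1440 + 360; 360 = 6·60 + 0 → 06:00, same day
→ 2021-12-05 06:00 PKM

2021-12-05 06:00 PKM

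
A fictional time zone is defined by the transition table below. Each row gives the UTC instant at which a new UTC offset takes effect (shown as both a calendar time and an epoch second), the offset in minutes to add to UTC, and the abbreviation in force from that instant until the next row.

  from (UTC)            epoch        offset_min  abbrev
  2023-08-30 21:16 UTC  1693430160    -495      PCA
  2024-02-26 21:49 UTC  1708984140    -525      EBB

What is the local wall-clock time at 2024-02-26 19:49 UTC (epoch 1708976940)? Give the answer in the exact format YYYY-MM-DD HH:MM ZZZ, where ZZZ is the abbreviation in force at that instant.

2024-02-26 11:34 PCA

Query: 2024-02-26 19:49 UTC
Rule 1/2 (PCA, -08:15): 2023-08-30 21:16 UTC ≤ query < 2024-02-26 21:49 UTC
19·60 + 49 - 495 = 694 min
694 = 0·1440 + 694; 694 = 11·60 + 34 → 11:34, same day
→ 2024-02-26 11:34 PCA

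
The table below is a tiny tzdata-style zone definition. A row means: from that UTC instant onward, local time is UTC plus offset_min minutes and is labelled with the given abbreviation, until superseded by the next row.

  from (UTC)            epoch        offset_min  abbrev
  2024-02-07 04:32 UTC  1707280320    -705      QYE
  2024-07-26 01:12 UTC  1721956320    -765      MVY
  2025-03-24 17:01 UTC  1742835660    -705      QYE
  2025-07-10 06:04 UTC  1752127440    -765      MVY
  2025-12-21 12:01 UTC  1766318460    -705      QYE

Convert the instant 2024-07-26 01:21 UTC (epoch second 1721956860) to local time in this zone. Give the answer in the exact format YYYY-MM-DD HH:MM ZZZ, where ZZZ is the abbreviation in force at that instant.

Query: 2024-07-26 01:21 UTC
Rule 2/5 (MVY, -12:45): 2024-07-26 01:12 UTC ≤ query < 2025-03-24 17:01 UTC
1·60 + 21 - 765 = -684 min
-684 = -1·1440 + 756; 756 = 12·60 + 36 → 12:36, 2024-07-26 - 1 day = 2024-07-25
→ 2024-07-25 12:36 MVY

2024-07-25 12:36 MVY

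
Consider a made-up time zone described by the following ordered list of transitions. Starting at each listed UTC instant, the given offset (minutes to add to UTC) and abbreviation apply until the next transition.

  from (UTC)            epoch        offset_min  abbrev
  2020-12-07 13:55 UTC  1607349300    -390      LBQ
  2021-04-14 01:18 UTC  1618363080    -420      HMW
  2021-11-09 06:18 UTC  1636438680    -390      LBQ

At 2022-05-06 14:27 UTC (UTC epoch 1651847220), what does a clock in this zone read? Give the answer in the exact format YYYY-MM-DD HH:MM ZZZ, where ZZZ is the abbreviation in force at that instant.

2022-05-06 07:57 LBQ

Query: 2022-05-06 14:27 UTC
Rule 3/3 (LBQ, -06:30): 2021-11-09 06:18 UTC ≤ query < +∞
14·60 + 27 - 390 = 477 min
477 = 0·1440 + 477; 477 = 7·60 + 57 → 07:57, same day
→ 2022-05-06 07:57 LBQ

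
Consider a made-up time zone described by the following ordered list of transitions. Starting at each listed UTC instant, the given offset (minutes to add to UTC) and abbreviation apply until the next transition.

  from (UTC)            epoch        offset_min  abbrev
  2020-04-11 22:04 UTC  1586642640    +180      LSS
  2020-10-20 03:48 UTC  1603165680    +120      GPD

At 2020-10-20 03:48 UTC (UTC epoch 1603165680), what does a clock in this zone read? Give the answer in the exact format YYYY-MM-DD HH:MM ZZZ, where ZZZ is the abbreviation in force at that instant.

Query: 2020-10-20 03:48 UTC
Rule 2/2 (GPD, +02:00): 2020-10-20 03:48 UTC ≤ query < +∞
3·60 + 48 + 120 = 348 min
348 = 0·1440 + 348; 348 = 5·60 + 48 → 05:48, same day
→ 2020-10-20 05:48 GPD

2020-10-20 05:48 GPD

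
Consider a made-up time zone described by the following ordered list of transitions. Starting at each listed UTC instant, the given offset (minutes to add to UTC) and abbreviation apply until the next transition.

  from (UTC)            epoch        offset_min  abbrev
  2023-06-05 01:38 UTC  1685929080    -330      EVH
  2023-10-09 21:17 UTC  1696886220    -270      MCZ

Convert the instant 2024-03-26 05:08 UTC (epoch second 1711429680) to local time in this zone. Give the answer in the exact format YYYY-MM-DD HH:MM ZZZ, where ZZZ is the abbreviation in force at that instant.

2024-03-26 00:38 MCZ

Query: 2024-03-26 05:08 UTC
Rule 2/2 (MCZ, -04:30): 2023-10-09 21:17 UTC ≤ query < +∞
5·60 + 8 - 270 = 38 min
38 = 0·1440 + 38; 38 = 0·60 + 38 → 00:38, same day
→ 2024-03-26 00:38 MCZ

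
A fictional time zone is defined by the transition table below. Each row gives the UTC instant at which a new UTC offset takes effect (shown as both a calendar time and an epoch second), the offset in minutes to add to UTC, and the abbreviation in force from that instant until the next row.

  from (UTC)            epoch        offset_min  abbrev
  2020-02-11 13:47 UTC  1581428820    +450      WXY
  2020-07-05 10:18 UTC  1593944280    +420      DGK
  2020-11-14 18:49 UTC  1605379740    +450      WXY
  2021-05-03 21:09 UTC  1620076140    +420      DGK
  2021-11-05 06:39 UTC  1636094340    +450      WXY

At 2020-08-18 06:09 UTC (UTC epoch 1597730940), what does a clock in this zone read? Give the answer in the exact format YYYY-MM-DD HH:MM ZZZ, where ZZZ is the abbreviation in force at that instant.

Query: 2020-08-18 06:09 UTC
Rule 2/5 (DGK, +07:00): 2020-07-05 10:18 UTC ≤ query < 2020-11-14 18:49 UTC
6·60 + 9 + 420 = 789 min
789 = 0·1440 + 789; 789 = 13·60 + 9 → 13:09, same day
→ 2020-08-18 13:09 DGK

2020-08-18 13:09 DGK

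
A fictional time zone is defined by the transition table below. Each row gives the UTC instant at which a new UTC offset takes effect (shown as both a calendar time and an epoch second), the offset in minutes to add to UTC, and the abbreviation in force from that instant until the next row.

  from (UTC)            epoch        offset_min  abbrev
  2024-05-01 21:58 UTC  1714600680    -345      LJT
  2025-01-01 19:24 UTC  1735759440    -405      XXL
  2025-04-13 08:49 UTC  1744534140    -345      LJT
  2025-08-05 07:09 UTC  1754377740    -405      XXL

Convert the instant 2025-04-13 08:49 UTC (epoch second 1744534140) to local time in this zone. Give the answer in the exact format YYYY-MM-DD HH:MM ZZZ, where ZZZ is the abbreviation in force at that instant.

Query: 2025-04-13 08:49 UTC
Rule 3/4 (LJT, -05:45): 2025-04-13 08:49 UTC ≤ query < 2025-08-05 07:09 UTC
8·60 + 49 - 345 = 184 min
184 = 0·1440 + 184; 184 = 3·60 + 4 → 03:04, same day
→ 2025-04-13 03:04 LJT

2025-04-13 03:04 LJT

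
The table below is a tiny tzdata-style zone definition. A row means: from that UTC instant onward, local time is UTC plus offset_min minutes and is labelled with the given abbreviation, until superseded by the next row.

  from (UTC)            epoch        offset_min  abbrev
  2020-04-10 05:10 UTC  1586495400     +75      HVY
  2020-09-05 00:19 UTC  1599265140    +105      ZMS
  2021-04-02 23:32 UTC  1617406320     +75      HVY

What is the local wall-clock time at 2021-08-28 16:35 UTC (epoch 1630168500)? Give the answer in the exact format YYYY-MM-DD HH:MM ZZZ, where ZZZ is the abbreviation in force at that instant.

Query: 2021-08-28 16:35 UTC
Rule 3/3 (HVY, +01:15): 2021-04-02 23:32 UTC ≤ query < +∞
16·60 + 35 + 75 = 1070 min
1070 = 0·1440 + 1070; 1070 = 17·60 + 50 → 17:50, same day
→ 2021-08-28 17:50 HVY

2021-08-28 17:50 HVY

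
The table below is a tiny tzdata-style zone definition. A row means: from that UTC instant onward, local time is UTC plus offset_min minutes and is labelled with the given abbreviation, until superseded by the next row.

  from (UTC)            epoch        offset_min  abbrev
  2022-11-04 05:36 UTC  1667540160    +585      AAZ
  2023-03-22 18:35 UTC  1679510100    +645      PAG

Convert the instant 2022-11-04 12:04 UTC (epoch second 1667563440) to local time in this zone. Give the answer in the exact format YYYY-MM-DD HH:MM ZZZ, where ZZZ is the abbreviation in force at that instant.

2022-11-04 21:49 AAZ

Query: 2022-11-04 12:04 UTC
Rule 1/2 (AAZ, +09:45): 2022-11-04 05:36 UTC ≤ query < 2023-03-22 18:35 UTC
12·60 + 4 + 585 = 1309 min
1309 = 0·1440 + 1309; 1309 = 21·60 + 49 → 21:49, same day
→ 2022-11-04 21:49 AAZ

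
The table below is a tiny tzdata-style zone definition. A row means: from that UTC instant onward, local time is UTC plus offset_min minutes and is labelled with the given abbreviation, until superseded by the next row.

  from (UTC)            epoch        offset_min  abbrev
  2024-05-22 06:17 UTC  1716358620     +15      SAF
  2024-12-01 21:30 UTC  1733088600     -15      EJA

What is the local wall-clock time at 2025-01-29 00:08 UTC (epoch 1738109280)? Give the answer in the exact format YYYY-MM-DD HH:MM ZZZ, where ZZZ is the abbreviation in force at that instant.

2025-01-28 23:53 EJA

Query: 2025-01-29 00:08 UTC
Rule 2/2 (EJA, -00:15): 2024-12-01 21:30 UTC ≤ query < +∞
0·60 + 8 - 15 = -7 min
-7 = -1·1440 + 1433; 1433 = 23·60 + 53 → 23:53, 2025-01-29 - 1 day = 2025-01-28
→ 2025-01-28 23:53 EJA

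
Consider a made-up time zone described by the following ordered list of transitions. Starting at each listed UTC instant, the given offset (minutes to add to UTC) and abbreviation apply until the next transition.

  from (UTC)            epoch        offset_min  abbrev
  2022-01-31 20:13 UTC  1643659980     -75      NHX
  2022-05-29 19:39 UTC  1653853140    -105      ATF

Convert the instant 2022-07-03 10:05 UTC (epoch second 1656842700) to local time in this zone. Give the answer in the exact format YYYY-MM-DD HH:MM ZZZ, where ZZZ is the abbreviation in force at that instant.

2022-07-03 08:20 ATF

Query: 2022-07-03 10:05 UTC
Rule 2/2 (ATF, -01:45): 2022-05-29 19:39 UTC ≤ query < +∞
10·60 + 5 - 105 = 500 min
500 = 0·1440 + 500; 500 = 8·60 + 20 → 08:20, same day
→ 2022-07-03 08:20 ATF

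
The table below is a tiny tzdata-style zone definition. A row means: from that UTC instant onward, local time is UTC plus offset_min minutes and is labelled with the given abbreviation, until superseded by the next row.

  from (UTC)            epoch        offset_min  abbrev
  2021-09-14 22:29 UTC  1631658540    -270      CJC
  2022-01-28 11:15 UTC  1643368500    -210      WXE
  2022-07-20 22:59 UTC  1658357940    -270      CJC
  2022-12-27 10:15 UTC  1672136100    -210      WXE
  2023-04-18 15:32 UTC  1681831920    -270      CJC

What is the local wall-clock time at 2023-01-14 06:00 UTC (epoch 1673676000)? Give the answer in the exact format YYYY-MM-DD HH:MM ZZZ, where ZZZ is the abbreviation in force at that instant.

Query: 2023-01-14 06:00 UTC
Rule 4/5 (WXE, -03:30): 2022-12-27 10:15 UTC ≤ query < 2023-04-18 15:32 UTC
6·60 + 0 - 210 = 150 min
150 = 0·1440 + 150; 150 = 2·60 + 30 → 02:30, same day
→ 2023-01-14 02:30 WXE

2023-01-14 02:30 WXE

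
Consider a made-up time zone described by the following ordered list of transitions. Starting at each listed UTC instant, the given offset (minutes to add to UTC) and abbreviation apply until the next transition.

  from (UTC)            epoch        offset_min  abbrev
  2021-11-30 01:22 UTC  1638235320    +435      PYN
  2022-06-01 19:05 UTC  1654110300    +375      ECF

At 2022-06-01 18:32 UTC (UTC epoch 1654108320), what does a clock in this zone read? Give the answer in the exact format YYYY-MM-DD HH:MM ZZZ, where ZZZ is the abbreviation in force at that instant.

2022-06-02 01:47 PYN

Query: 2022-06-01 18:32 UTC
Rule 1/2 (PYN, +07:15): 2021-11-30 01:22 UTC ≤ query < 2022-06-01 19:05 UTC
18·60 + 32 + 435 = 1547 min
1547 = 1·1440 + 107; 107 = 1·60 + 47 → 01:47, 2022-06-01 + 1 day = 2022-06-02
→ 2022-06-02 01:47 PYN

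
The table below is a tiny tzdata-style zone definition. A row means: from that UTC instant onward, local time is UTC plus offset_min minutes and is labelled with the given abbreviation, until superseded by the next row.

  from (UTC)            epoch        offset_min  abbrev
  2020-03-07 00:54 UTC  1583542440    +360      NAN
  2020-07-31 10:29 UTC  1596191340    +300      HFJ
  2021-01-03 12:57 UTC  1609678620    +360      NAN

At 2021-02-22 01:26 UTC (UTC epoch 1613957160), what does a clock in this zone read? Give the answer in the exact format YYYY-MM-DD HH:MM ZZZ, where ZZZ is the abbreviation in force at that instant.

2021-02-22 07:26 NAN

Query: 2021-02-22 01:26 UTC
Rule 3/3 (NAN, +06:00): 2021-01-03 12:57 UTC ≤ query < +∞
1·60 + 26 + 360 = 446 min
446 = 0·1440 + 446; 446 = 7·60 + 26 → 07:26, same day
→ 2021-02-22 07:26 NAN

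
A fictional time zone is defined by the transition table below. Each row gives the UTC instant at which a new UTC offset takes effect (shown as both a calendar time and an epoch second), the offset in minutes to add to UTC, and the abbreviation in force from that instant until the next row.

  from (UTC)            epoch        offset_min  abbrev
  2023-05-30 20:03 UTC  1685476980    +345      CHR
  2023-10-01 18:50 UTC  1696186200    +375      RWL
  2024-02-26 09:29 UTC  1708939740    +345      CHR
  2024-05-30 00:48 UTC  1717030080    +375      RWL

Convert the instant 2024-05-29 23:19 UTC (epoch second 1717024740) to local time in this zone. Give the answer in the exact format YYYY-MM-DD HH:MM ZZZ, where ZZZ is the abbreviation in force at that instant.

2024-05-30 05:04 CHR

Query: 2024-05-29 23:19 UTC
Rule 3/4 (CHR, +05:45): 2024-02-26 09:29 UTC ≤ query < 2024-05-30 00:48 UTC
23·60 + 19 + 345 = 1744 min
1744 = 1·1440 + 304; 304 = 5·60 + 4 → 05:04, 2024-05-29 + 1 day = 2024-05-30
→ 2024-05-30 05:04 CHR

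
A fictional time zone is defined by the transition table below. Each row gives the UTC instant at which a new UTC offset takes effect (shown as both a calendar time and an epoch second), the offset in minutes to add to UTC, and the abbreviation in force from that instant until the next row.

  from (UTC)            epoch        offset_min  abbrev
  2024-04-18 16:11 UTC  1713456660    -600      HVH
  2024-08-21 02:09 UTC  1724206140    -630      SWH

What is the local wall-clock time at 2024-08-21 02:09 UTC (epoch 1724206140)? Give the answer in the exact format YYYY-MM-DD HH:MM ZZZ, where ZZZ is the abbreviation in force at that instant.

Query: 2024-08-21 02:09 UTC
Rule 2/2 (SWH, -10:30): 2024-08-21 02:09 UTC ≤ query < +∞
2·60 + 9 - 630 = -501 min
-501 = -1·1440 + 939; 939 = 15·60 + 39 → 15:39, 2024-08-21 - 1 day = 2024-08-20
→ 2024-08-20 15:39 SWH

2024-08-20 15:39 SWH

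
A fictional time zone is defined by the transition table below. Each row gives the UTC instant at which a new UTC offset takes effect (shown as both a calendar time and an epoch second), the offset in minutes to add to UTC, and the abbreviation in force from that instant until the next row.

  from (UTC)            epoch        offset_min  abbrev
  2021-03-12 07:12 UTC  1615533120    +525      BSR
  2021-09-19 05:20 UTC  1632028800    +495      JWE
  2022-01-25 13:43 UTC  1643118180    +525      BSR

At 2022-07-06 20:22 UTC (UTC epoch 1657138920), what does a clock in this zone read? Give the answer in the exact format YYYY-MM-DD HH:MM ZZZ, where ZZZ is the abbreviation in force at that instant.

Query: 2022-07-06 20:22 UTC
Rule 3/3 (BSR, +08:45): 2022-01-25 13:43 UTC ≤ query < +∞
20·60 + 22 + 525 = 1747 min
1747 = 1·1440 + 307; 307 = 5·60 + 7 → 05:07, 2022-07-06 + 1 day = 2022-07-07
→ 2022-07-07 05:07 BSR

2022-07-07 05:07 BSR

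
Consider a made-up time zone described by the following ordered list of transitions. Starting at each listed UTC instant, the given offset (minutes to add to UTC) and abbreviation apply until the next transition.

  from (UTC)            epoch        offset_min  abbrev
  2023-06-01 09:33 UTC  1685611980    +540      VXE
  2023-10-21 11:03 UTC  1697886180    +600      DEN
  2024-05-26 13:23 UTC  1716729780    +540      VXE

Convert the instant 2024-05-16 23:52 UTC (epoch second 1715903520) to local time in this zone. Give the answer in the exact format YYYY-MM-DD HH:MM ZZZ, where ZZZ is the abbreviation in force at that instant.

Query: 2024-05-16 23:52 UTC
Rule 2/3 (DEN, +10:00): 2023-10-21 11:03 UTC ≤ query < 2024-05-26 13:23 UTC
23·60 + 52 + 600 = 2032 min
2032 = 1·1440 + 592; 592 = 9·60 + 52 → 09:52, 2024-05-16 + 1 day = 2024-05-17
→ 2024-05-17 09:52 DEN

2024-05-17 09:52 DEN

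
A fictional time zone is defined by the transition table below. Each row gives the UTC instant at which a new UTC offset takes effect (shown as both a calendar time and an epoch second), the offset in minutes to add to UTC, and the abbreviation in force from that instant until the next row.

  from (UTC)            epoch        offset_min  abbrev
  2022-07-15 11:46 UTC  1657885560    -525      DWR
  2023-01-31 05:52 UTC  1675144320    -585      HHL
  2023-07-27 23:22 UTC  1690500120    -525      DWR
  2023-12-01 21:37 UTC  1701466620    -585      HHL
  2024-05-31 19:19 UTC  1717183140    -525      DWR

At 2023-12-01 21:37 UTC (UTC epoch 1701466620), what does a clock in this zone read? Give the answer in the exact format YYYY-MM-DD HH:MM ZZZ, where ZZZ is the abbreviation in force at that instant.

2023-12-01 11:52 HHL

Query: 2023-12-01 21:37 UTC
Rule 4/5 (HHL, -09:45): 2023-12-01 21:37 UTC ≤ query < 2024-05-31 19:19 UTC
21·60 + 37 - 585 = 712 min
712 = 0·1440 + 712; 712 = 11·60 + 52 → 11:52, same day
→ 2023-12-01 11:52 HHL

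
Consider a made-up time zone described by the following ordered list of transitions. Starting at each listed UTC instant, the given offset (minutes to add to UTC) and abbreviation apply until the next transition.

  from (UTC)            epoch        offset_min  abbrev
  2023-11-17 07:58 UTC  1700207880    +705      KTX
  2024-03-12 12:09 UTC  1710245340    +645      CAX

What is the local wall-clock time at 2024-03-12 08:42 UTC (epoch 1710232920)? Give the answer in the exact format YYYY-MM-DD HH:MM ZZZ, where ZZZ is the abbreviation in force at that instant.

Query: 2024-03-12 08:42 UTC
Rule 1/2 (KTX, +11:45): 2023-11-17 07:58 UTC ≤ query < 2024-03-12 12:09 UTC
8·60 + 42 + 705 = 1227 min
1227 = 0·1440 + 1227; 1227 = 20·60 + 27 → 20:27, same day
→ 2024-03-12 20:27 KTX

2024-03-12 20:27 KTX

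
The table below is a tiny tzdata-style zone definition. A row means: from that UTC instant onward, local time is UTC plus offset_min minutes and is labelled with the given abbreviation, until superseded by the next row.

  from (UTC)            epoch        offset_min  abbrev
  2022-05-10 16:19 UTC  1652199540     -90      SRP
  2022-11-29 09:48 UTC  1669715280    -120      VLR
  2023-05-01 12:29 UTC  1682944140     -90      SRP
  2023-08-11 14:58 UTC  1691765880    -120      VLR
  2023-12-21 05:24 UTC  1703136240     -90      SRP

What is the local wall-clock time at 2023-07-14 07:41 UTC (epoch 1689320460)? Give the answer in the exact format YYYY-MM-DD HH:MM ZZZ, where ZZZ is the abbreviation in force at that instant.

2023-07-14 06:11 SRP

Query: 2023-07-14 07:41 UTC
Rule 3/5 (SRP, -01:30): 2023-05-01 12:29 UTC ≤ query < 2023-08-11 14:58 UTC
7·60 + 41 - 90 = 371 min
371 = 0·1440 + 371; 371 = 6·60 + 11 → 06:11, same day
→ 2023-07-14 06:11 SRP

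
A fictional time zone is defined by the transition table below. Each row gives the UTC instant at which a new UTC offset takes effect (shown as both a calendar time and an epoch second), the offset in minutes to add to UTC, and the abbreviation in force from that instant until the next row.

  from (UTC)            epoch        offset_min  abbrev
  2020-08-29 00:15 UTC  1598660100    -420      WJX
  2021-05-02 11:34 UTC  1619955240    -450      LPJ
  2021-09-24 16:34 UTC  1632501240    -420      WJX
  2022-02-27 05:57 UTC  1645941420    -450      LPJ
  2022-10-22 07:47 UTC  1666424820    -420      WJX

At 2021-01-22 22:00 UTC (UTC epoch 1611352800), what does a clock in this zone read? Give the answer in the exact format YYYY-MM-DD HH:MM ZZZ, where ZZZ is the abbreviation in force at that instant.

Query: 2021-01-22 22:00 UTC
Rule 1/5 (WJX, -07:00): 2020-08-29 00:15 UTC ≤ query < 2021-05-02 11:34 UTC
22·60 + 0 - 420 = 900 min
900 = 0·1440 + 900; 900 = 15·60 + 0 → 15:00, same day
→ 2021-01-22 15:00 WJX

2021-01-22 15:00 WJX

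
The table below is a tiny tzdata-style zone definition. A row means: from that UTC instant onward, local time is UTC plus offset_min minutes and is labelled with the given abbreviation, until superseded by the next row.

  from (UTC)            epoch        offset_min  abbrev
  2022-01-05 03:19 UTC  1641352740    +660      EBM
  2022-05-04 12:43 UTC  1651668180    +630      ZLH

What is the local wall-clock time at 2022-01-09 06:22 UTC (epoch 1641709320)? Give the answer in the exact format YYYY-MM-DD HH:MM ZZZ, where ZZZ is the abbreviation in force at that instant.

Query: 2022-01-09 06:22 UTC
Rule 1/2 (EBM, +11:00): 2022-01-05 03:19 UTC ≤ query < 2022-05-04 12:43 UTC
6·60 + 22 + 660 = 1042 min
1042 = 0·1440 + 1042; 1042 = 17·60 + 22 → 17:22, same day
→ 2022-01-09 17:22 EBM

2022-01-09 17:22 EBM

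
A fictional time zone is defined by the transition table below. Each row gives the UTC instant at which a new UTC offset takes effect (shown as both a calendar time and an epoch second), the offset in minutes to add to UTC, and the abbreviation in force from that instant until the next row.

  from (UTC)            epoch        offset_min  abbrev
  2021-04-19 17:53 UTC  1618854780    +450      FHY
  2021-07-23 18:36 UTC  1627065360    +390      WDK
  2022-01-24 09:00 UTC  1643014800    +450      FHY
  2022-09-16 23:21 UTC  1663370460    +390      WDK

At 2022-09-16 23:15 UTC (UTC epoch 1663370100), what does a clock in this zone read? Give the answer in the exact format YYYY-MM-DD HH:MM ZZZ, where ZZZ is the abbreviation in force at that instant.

2022-09-17 06:45 FHY

Query: 2022-09-16 23:15 UTC
Rule 3/4 (FHY, +07:30): 2022-01-24 09:00 UTC ≤ query < 2022-09-16 23:21 UTC
23·60 + 15 + 450 = 1845 min
1845 = 1·1440 + 405; 405 = 6·60 + 45 → 06:45, 2022-09-16 + 1 day = 2022-09-17
→ 2022-09-17 06:45 FHY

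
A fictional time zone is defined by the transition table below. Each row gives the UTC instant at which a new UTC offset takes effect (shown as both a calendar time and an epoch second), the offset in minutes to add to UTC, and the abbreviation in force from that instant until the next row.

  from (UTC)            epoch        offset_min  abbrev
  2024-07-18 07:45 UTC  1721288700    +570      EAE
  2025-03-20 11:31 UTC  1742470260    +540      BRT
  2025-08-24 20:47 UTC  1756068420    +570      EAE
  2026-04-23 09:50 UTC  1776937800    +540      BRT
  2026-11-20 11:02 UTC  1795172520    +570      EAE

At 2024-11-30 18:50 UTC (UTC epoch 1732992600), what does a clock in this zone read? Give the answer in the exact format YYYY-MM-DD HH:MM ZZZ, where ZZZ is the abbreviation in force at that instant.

2024-12-01 04:20 EAE

Query: 2024-11-30 18:50 UTC
Rule 1/5 (EAE, +09:30): 2024-07-18 07:45 UTC ≤ query < 2025-03-20 11:31 UTC
18·60 + 50 + 570 = 1700 min
1700 = 1·1440 + 260; 260 = 4·60 + 20 → 04:20, 2024-11-30 + 1 day = 2024-12-01
→ 2024-12-01 04:20 EAE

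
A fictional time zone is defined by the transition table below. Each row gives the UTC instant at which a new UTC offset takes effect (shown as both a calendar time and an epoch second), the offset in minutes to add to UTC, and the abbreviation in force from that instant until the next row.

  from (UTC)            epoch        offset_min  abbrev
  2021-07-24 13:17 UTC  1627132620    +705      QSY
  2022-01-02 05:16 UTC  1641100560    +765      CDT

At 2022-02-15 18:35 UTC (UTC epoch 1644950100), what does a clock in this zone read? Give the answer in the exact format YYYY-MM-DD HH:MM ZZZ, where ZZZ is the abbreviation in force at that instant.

Query: 2022-02-15 18:35 UTC
Rule 2/2 (CDT, +12:45): 2022-01-02 05:16 UTC ≤ query < +∞
18·60 + 35 + 765 = 1880 min
1880 = 1·1440 + 440; 440 = 7·60 + 20 → 07:20, 2022-02-15 + 1 day = 2022-02-16
→ 2022-02-16 07:20 CDT

2022-02-16 07:20 CDT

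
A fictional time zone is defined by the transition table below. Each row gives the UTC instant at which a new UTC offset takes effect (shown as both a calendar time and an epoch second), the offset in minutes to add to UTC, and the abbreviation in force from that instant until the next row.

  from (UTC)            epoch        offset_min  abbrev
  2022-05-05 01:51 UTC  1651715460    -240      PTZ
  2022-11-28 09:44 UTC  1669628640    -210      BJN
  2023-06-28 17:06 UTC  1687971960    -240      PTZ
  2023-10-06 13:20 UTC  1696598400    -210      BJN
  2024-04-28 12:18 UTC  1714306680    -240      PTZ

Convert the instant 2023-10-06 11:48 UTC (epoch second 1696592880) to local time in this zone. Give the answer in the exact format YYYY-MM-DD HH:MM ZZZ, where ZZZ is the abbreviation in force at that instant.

Query: 2023-10-06 11:48 UTC
Rule 3/5 (PTZ, -04:00): 2023-06-28 17:06 UTC ≤ query < 2023-10-06 13:20 UTC
11·60 + 48 - 240 = 468 min
468 = 0·1440 + 468; 468 = 7·60 + 48 → 07:48, same day
→ 2023-10-06 07:48 PTZ

2023-10-06 07:48 PTZ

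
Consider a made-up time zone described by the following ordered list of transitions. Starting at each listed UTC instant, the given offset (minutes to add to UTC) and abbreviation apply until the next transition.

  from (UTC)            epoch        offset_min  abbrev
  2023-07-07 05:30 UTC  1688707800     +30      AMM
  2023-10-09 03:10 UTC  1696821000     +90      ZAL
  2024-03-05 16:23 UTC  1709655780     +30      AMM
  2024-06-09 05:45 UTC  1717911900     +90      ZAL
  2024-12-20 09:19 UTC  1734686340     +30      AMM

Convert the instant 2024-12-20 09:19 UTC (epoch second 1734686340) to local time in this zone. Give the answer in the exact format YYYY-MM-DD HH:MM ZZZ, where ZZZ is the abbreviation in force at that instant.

2024-12-20 09:49 AMM

Query: 2024-12-20 09:19 UTC
Rule 5/5 (AMM, +00:30): 2024-12-20 09:19 UTC ≤ query < +∞
9·60 + 19 + 30 = 589 min
589 = 0·1440 + 589; 589 = 9·60 + 49 → 09:49, same day
→ 2024-12-20 09:49 AMM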